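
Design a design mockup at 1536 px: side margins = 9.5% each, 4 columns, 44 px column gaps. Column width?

Margins: 9.5% × 1536 = 145.92 px each, so content = 1536 − 291.84 = 1244.16 px.
Subtracting 3 column gaps of 44 leaves 1112.16 for 4 columns, so c = 278.04 px.

278.04 px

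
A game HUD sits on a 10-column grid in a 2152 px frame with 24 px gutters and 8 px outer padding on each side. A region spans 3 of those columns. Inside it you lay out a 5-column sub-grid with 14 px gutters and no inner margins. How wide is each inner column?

Inside the margins: 2152 − 16 = 2136 px.
10c + 9·24 = 2136 → 10c = 1920 → c = 192 px.
3-column span = 3·192 + 2·24 = 624 px.
Subtracting 4 gutters of 14 leaves 568 for 5 columns, so d = 113.6 px.

113.6 px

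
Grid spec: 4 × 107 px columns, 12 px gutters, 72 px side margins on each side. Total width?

Total width: 2·72 + 4·107 + 3·12 = 608 px.

608 px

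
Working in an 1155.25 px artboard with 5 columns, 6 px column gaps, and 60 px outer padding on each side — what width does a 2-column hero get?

410.5 px

Subtract both margins: 1155.25 − 2·60 = 1035.25 px.
1035.25 − 4·6 = 1011.25; ÷5 gives c = 202.25 px.
Span of 2: 2·202.25 + 1·6 = 404.5 + 6 = 410.5 px.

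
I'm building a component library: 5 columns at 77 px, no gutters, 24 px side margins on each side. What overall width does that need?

Total width: 2·24 + 5·77 = 433 px.

433 px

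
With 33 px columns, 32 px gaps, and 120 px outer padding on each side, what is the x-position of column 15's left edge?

1030 px

Before column 15: the margin + 14 columns + 14 gaps.
Offset = 120 + 14·(33 + 32) = 120 + 910 = 1030 px.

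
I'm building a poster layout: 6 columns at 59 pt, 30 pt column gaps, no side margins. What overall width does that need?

Total width: 6·59 + 5·30 = 504 pt.

504 pt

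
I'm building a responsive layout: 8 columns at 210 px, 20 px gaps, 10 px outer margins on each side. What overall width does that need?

Total width: 2·10 + 8·210 + 7·20 = 1840 px.

1840 px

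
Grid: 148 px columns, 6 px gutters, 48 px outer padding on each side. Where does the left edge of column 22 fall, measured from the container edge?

Each column+gutter stride is 154 px; 21 of them past the 48 px margin is 48 + 3234 = 3282 px.

3282 px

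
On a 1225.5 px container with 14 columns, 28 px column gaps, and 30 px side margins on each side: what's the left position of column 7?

541.5 px

Content = 1225.5 − 2·30 = 1165.5 px.
14c + 13·28 = 1165.5 → 14c = 801.5 → c = 57.25 px.
Before column 7: the margin + 6 columns + 6 column gaps.
Offset = 30 + 6·(57.25 + 28) = 30 + 511.5 = 541.5 px.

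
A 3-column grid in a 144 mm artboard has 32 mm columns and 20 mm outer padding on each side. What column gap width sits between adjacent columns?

4 mm

Content width = 144 − 2·20 = 104 mm.
Columns use 96 mm, leaving 8 mm across 2 column gaps = 4 mm each.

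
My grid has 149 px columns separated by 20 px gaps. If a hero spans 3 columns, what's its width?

3 columns plus 2 gaps: 447 + 40 = 487 px.

487 px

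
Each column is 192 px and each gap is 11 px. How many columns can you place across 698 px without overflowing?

3 columns

Each extra column adds 192 + 11 = 203 px.
(698 + 11) / 203 = 3.49, so 3 columns fit.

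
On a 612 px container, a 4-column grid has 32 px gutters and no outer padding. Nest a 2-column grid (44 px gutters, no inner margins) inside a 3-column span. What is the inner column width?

4 columns + 3 gutters: 4c + 3·32 = 612.
4c = 612 − 96 = 516, so c = 129 px.
Span of 3: 3·129 + 2·32 = 387 + 64 = 451 px.
2 columns + 1 gutter: 2d + 1·44 = 451.
2d = 451 − 44 = 407, so d = 203.5 px.

203.5 px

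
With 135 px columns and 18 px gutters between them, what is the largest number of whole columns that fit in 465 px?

3 columns

k columns need k·135 + (k−1)·18 = k·153 − 18.
k·153 − 18 ≤ 465 → k ≤ 483 / 153 ≈ 3.16, so k = 3.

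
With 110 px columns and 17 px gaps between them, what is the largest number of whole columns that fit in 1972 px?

15 columns

Each extra column adds 110 + 17 = 127 px.
(1972 + 17) / 127 = 15.66, so 15 columns fit.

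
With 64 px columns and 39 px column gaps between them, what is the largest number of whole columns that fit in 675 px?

k columns need k·64 + (k−1)·39 = k·103 − 39.
k·103 − 39 ≤ 675 → k ≤ 714 / 103 ≈ 6.93, so k = 6.

6 columns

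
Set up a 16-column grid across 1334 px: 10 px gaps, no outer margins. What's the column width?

1334 − 15·10 = 1184; ÷16 gives c = 74 px.

74 px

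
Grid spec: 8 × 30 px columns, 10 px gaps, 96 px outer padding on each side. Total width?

502 px

Adding margins, columns and gutters: 192 + 240 + 70 = 502 px.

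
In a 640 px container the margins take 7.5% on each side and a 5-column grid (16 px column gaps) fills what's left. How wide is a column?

96 px

Each margin = 7.5% of 640 = 48 px; content = 640 − 2·48 = 544 px.
544 − 4·16 = 480; ÷5 gives c = 96 px.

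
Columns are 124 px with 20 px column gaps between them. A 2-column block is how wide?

Span of 2: 2·124 + 1·20 = 248 + 20 = 268 px.

268 px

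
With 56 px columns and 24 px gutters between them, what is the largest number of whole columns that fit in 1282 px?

16 columns

k columns need k·56 + (k−1)·24 = k·80 − 24.
k·80 − 24 ≤ 1282 → k ≤ 1306 / 80 ≈ 16.32, so k = 16.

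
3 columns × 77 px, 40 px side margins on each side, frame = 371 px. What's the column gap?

30 px

Subtract both margins: 371 − 2·40 = 291 px.
3 columns take 3·77 = 231 px; remaining 60 splits into 2 column gaps.
g = 60 / 2 = 30 px.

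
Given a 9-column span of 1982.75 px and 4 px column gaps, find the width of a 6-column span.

1320.5 px

9 columns + 8 column gaps: 9c + 8·4 = 1982.75.
9c = 1982.75 − 32 = 1950.75, so c = 216.75 px.
6-column span = 6·216.75 + 5·4 = 1320.5 px.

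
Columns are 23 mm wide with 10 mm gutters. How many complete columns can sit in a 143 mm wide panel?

4 columns

4 columns: 4·23 + 3·10 = 122 mm ≤ 143.
5 columns: 155 mm > 143. So 4.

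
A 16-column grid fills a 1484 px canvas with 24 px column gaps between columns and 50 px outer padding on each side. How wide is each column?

64 px

Inside the margins: 1484 − 100 = 1384 px.
1384 − 15·24 = 1024; ÷16 gives c = 64 px.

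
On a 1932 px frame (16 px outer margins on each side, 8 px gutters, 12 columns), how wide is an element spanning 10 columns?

Subtract both margins: 1932 − 2·16 = 1900 px.
Subtracting 11 gutters of 8 leaves 1812 for 12 columns, so c = 151 px.
10 columns plus 9 gutters: 1510 + 72 = 1582 px.

1582 px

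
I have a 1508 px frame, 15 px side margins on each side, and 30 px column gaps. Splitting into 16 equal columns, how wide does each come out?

64.25 px

Take off 30 px of margins, leaving 1478 px.
16c + 15·30 = 1478 → 16c = 1028 → c = 64.25 px.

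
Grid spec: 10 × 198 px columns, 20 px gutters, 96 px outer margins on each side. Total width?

Adding margins, columns and gutters: 192 + 1980 + 180 = 2352 px.

2352 px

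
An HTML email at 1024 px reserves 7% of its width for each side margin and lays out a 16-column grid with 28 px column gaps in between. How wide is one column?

28.79 px

1024 × (1 − 2·7%) = 1024 × 86% = 880.64 px for the columns.
16 columns + 15 column gaps: 16c + 15·28 = 880.64.
16c = 880.64 − 420 = 460.64, so c = 28.79 px.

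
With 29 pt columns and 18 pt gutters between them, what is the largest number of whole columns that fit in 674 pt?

14 columns

Each extra column adds 29 + 18 = 47 pt.
(674 + 18) / 47 = 14.72, so 14 columns fit.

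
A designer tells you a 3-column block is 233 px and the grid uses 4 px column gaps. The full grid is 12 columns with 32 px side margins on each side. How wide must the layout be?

Subtracting 2 column gaps of 4 leaves 225 for 3 columns, so c = 75 px.
Total width: 2·32 + 12·75 + 11·4 = 1008 px.

1008 px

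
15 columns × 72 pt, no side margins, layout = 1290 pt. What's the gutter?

Columns use 1080 pt, leaving 210 pt across 14 gutters = 15 pt each.

15 pt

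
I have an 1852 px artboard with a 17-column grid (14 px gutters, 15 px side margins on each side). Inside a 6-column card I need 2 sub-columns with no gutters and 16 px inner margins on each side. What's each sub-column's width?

301 px

Subtract both margins: 1852 − 2·15 = 1822 px.
17c + 16·14 = 1822 → 17c = 1598 → c = 94 px.
Span of 6: 6·94 + 5·14 = 564 + 70 = 634 px.
Inner content = 634 − 2·16 = 602 px.
602 / 2 = 301 px per column.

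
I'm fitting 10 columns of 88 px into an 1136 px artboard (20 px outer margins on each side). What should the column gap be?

Content width = 1136 − 2·20 = 1096 px.
Columns use 880 px, leaving 216 px across 9 column gaps = 24 px each.

24 px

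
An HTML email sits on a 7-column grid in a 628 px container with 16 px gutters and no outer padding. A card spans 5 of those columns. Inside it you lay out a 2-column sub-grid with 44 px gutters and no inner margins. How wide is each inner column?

7 columns + 6 gutters: 7c + 6·16 = 628.
7c = 628 − 96 = 532, so c = 76 px.
Span of 5: 5·76 + 4·16 = 380 + 64 = 444 px.
444 − 1·44 = 400; ÷2 gives d = 200 px.

200 px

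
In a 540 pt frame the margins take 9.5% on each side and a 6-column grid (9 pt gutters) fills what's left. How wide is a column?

Margins: 9.5% × 540 = 51.3 pt each, so content = 540 − 102.6 = 437.4 pt.
6 columns + 5 gutters: 6c + 5·9 = 437.4.
6c = 437.4 − 45 = 392.4, so c = 65.4 pt.

65.4 pt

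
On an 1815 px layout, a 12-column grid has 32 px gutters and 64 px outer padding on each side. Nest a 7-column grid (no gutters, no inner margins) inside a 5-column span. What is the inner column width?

97.75 px

Inside the margins: 1815 − 128 = 1687 px.
12c + 11·32 = 1687 → 12c = 1335 → c = 111.25 px.
5 columns plus 4 gutters: 556.25 + 128 = 684.25 px.
With no gutters, each column is 684.25/7 = 97.75 px.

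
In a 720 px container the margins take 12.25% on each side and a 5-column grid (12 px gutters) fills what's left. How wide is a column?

99.12 px

Each margin = 12.25% of 720 = 88.2 px; content = 720 − 2·88.2 = 543.6 px.
5c + 4·12 = 543.6 → 5c = 495.6 → c = 99.12 px.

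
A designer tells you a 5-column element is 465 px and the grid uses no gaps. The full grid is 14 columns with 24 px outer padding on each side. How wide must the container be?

1350 px

465 / 5 = 93 px per column.
Total width: 2·24 + 14·93 = 1350 px.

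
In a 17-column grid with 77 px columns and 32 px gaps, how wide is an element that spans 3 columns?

295 px

Span of 3: 3·77 + 2·32 = 231 + 64 = 295 px.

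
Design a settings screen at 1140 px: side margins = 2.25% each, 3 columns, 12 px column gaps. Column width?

354.9 px

1140 × (1 − 2·2.25%) = 1140 × 95.5% = 1088.7 px for the columns.
1088.7 − 2·12 = 1064.7; ÷3 gives c = 354.9 px.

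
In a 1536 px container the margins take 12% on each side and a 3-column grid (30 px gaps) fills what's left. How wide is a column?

Margins: 12% × 1536 = 184.32 px each, so content = 1536 − 368.64 = 1167.36 px.
3c + 2·30 = 1167.36 → 3c = 1107.36 → c = 369.12 px.

369.12 px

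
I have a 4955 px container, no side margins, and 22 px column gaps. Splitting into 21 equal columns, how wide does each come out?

215 px

Subtracting 20 column gaps of 22 leaves 4515 for 21 columns, so c = 215 px.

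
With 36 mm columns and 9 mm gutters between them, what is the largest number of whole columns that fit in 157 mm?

3 columns: 3·36 + 2·9 = 126 mm ≤ 157.
4 columns: 171 mm > 157. So 3.

3 columns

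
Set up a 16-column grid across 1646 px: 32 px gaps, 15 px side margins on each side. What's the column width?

71 px

Subtract both margins: 1646 − 2·15 = 1616 px.
1616 − 15·32 = 1136; ÷16 gives c = 71 px.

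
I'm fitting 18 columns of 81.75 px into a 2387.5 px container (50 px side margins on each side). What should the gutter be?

48 px

Take off 100 px of margins, leaving 2287.5 px.
18 columns take 18·81.75 = 1471.5 px; remaining 816 splits into 17 gutters.
g = 816 / 17 = 48 px.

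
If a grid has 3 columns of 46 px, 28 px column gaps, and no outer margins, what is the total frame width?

194 px

Summing: 138 + 56 = 194 px.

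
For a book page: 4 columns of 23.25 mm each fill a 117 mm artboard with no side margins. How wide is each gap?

8 mm

Columns use 93 mm, leaving 24 mm across 3 gaps = 8 mm each.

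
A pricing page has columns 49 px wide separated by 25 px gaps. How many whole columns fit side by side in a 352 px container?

k columns need k·49 + (k−1)·25 = k·74 − 25.
k·74 − 25 ≤ 352 → k ≤ 377 / 74 ≈ 5.09, so k = 5.

5 columns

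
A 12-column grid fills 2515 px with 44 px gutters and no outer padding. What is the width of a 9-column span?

1875.25 px

Subtracting 11 gutters of 44 leaves 2031 for 12 columns, so c = 169.25 px.
Span of 9: 9·169.25 + 8·44 = 1523.25 + 352 = 1875.25 px.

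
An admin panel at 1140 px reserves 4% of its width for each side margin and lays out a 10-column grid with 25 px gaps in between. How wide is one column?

Each margin = 4% of 1140 = 45.6 px; content = 1140 − 2·45.6 = 1048.8 px.
10 columns + 9 gaps: 10c + 9·25 = 1048.8.
10c = 1048.8 − 225 = 823.8, so c = 82.38 px.

82.38 px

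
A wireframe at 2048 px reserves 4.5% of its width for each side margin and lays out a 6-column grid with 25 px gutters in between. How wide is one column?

289.78 px

Each margin = 4.5% of 2048 = 92.16 px; content = 2048 − 2·92.16 = 1863.68 px.
Subtracting 5 gutters of 25 leaves 1738.68 for 6 columns, so c = 289.78 px.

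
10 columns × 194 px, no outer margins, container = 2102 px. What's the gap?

Columns use 1940 px, leaving 162 px across 9 gaps = 18 px each.

18 px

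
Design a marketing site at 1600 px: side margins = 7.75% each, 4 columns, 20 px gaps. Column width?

323 px

1600 × (1 − 2·7.75%) = 1600 × 84.5% = 1352 px for the columns.
4 columns + 3 gaps: 4c + 3·20 = 1352.
4c = 1352 − 60 = 1292, so c = 323 px.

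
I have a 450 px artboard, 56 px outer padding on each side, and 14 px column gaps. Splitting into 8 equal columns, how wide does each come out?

Take off 112 px of margins, leaving 338 px.
338 − 7·14 = 240; ÷8 gives c = 30 px.

30 px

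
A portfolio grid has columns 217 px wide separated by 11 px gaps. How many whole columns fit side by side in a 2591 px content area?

k columns need k·217 + (k−1)·11 = k·228 − 11.
k·228 − 11 ≤ 2591 → k ≤ 2602 / 228 ≈ 11.41, so k = 11.

11 columns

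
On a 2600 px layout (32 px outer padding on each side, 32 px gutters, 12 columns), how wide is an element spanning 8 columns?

Content width = 2600 − 2·32 = 2536 px.
12 columns + 11 gutters: 12c + 11·32 = 2536.
12c = 2536 − 352 = 2184, so c = 182 px.
Span of 8: 8·182 + 7·32 = 1456 + 224 = 1680 px.

1680 px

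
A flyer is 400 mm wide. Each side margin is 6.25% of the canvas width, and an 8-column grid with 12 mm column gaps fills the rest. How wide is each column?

33.25 mm

Margins: 6.25% × 400 = 25 mm each, so content = 400 − 50 = 350 mm.
350 − 7·12 = 266; ÷8 gives c = 33.25 mm.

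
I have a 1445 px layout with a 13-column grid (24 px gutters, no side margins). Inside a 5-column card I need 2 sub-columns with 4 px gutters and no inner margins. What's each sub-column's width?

Subtracting 12 gutters of 24 leaves 1157 for 13 columns, so c = 89 px.
5-column span = 5·89 + 4·24 = 541 px.
2d + 1·4 = 541 → 2d = 537 → d = 268.5 px.

268.5 px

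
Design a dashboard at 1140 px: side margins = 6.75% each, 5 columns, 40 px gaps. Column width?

165.22 px

Margins: 6.75% × 1140 = 76.95 px each, so content = 1140 − 153.9 = 986.1 px.
5c + 4·40 = 986.1 → 5c = 826.1 → c = 165.22 px.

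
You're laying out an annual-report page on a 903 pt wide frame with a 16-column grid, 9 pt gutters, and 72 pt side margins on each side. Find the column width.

39 pt

Take off 144 pt of margins, leaving 759 pt.
16 columns + 15 gutters: 16c + 15·9 = 759.
16c = 759 − 135 = 624, so c = 39 pt.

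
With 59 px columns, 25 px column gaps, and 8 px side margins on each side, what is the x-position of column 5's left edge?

344 px

Each column+gutter stride is 84 px; 4 of them past the 8 px margin is 8 + 336 = 344 px.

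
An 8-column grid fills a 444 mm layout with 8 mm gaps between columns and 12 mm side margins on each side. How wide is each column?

45.5 mm

Inside the margins: 444 − 24 = 420 mm.
420 − 7·8 = 364; ÷8 gives c = 45.5 mm.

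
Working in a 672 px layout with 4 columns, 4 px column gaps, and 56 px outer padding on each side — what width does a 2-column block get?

278 px

Take off 112 px of margins, leaving 560 px.
4 columns + 3 column gaps: 4c + 3·4 = 560.
4c = 560 − 12 = 548, so c = 137 px.
2-column span = 2·137 + 1·4 = 278 px.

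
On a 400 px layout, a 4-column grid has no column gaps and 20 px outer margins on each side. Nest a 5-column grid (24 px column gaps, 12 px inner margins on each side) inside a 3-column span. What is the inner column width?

Outer content = 400 − 2·20 = 360 px.
4c = 360 → c = 90 px.
3-column span = 3·90 = 270 px.
Inner content = 270 − 2·12 = 246 px.
Subtracting 4 column gaps of 24 leaves 150 for 5 columns, so d = 30 px.

30 px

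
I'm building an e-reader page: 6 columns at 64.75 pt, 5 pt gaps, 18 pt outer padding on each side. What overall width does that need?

449.5 pt

Total width: 2·18 + 6·64.75 + 5·5 = 449.5 pt.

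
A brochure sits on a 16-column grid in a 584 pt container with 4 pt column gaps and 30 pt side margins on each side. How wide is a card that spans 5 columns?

161 pt

Take off 60 pt of margins, leaving 524 pt.
Subtracting 15 column gaps of 4 leaves 464 for 16 columns, so c = 29 pt.
5-column span = 5·29 + 4·4 = 161 pt.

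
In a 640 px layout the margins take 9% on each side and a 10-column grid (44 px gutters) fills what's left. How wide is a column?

12.88 px

Margins: 9% × 640 = 57.6 px each, so content = 640 − 115.2 = 524.8 px.
Subtracting 9 gutters of 44 leaves 128.8 for 10 columns, so c = 12.88 px.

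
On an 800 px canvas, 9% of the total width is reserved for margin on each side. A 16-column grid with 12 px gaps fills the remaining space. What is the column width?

29.75 px

800 × (1 − 2·9%) = 800 × 82% = 656 px for the columns.
Subtracting 15 gaps of 12 leaves 476 for 16 columns, so c = 29.75 px.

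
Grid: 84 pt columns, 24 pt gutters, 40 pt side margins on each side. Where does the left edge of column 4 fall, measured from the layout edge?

364 pt

Before column 4: the margin + 3 columns + 3 gutters.
Offset = 40 + 3·(84 + 24) = 40 + 324 = 364 pt.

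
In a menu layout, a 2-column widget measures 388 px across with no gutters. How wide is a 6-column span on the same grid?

1164 px

388 / 2 = 194 px per column.
6-column span = 6·194 = 1164 px.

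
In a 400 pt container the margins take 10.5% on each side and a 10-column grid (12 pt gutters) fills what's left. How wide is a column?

Each margin = 10.5% of 400 = 42 pt; content = 400 − 2·42 = 316 pt.
Subtracting 9 gutters of 12 leaves 208 for 10 columns, so c = 20.8 pt.

20.8 pt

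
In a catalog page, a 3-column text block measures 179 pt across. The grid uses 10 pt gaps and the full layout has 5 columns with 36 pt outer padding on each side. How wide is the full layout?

377 pt

3 columns + 2 gaps: 3c + 2·10 = 179.
3c = 179 − 20 = 159, so c = 53 pt.
Layout = 2·36 + 5·53 + 4·10 = 72 + 265 + 40 = 377 pt.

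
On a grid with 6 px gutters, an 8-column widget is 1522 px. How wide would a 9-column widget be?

Subtracting 7 gutters of 6 leaves 1480 for 8 columns, so c = 185 px.
9 columns plus 8 gutters: 1665 + 48 = 1713 px.

1713 px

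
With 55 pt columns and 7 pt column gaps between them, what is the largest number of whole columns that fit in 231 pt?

3 columns

3 columns: 3·55 + 2·7 = 179 pt ≤ 231.
4 columns: 241 pt > 231. So 3.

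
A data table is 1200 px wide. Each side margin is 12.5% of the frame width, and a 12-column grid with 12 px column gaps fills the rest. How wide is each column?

64 px

Margins: 12.5% × 1200 = 150 px each, so content = 1200 − 300 = 900 px.
12 columns + 11 column gaps: 12c + 11·12 = 900.
12c = 900 − 132 = 768, so c = 64 px.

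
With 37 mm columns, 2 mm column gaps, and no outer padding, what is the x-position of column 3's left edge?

Before column 3: 2 columns + 2 column gaps.
Offset = 2·(37 + 2) = 2·39 = 78 mm.

78 mm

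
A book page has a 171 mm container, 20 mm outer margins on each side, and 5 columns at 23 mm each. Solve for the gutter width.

4 mm

Subtract both margins: 171 − 2·20 = 131 mm.
5 columns take 5·23 = 115 mm; remaining 16 splits into 4 gutters.
g = 16 / 4 = 4 mm.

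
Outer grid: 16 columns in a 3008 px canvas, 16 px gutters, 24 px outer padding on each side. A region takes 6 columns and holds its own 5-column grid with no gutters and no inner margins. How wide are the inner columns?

220 px

Outer content = 3008 − 2·24 = 2960 px.
2960 − 15·16 = 2720; ÷16 gives c = 170 px.
6 columns plus 5 gutters: 1020 + 80 = 1100 px.
With no gutters, each column is 1100/5 = 220 px.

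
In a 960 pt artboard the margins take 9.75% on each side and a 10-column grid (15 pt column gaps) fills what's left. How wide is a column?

Margins: 9.75% × 960 = 93.6 pt each, so content = 960 − 187.2 = 772.8 pt.
772.8 − 9·15 = 637.8; ÷10 gives c = 63.78 pt.

63.78 pt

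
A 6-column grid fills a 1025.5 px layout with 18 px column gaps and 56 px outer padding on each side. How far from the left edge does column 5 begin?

677 px

Content = 1025.5 − 2·56 = 913.5 px.
6 columns + 5 column gaps: 6c + 5·18 = 913.5.
6c = 913.5 − 90 = 823.5, so c = 137.25 px.
Before column 5: the margin + 4 columns + 4 column gaps.
Offset = 56 + 4·(137.25 + 18) = 56 + 621 = 677 px.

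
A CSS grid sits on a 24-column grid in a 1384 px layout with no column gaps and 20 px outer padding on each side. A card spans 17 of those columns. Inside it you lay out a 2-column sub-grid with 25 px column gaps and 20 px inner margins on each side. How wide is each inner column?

Subtract both margins: 1384 − 2·20 = 1344 px.
1344 / 24 = 56 px per column.
With no column gaps, 17 columns span 17·56 = 952 px.
Inner content = 952 − 2·20 = 912 px.
Subtracting 1 column gap of 25 leaves 887 for 2 columns, so d = 443.5 px.

443.5 px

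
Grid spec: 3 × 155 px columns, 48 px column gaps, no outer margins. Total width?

561 px

Summing: 465 + 96 = 561 px.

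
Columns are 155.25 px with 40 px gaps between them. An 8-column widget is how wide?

1522 px

8-column span = 8·155.25 + 7·40 = 1522 px.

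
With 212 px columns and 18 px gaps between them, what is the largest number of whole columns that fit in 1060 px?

k columns need k·212 + (k−1)·18 = k·230 − 18.
k·230 − 18 ≤ 1060 → k ≤ 1078 / 230 ≈ 4.69, so k = 4.

4 columns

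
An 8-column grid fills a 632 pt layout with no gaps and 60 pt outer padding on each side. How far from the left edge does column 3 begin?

188 pt

Inside the margins: 632 − 120 = 512 pt.
8c = 512 → c = 64 pt.
Before column 3: the margin + 2 columns + 2 gaps.
Offset = 60 + 2·(64 + 0) = 60 + 128 = 188 pt.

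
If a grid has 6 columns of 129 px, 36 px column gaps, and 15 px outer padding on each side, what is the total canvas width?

Adding margins, columns and gutters: 30 + 774 + 180 = 984 px.

984 px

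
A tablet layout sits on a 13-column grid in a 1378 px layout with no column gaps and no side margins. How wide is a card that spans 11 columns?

With no column gaps, each column is 1378/13 = 106 px.
With no column gaps, 11 columns span 11·106 = 1166 px.

1166 px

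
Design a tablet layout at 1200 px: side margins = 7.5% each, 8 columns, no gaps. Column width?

Margins: 7.5% × 1200 = 90 px each, so content = 1200 − 180 = 1020 px.
With no gaps, each column is 1020/8 = 127.5 px.

127.5 px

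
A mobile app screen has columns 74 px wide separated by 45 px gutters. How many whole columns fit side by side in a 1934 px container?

k columns need k·74 + (k−1)·45 = k·119 − 45.
k·119 − 45 ≤ 1934 → k ≤ 1979 / 119 ≈ 16.63, so k = 16.

16 columns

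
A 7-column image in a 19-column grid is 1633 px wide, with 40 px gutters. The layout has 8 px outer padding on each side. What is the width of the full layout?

4517 px

7 columns + 6 gutters: 7c + 6·40 = 1633.
7c = 1633 − 240 = 1393, so c = 199 px.
Layout = 2·8 + 19·199 + 18·40 = 16 + 3781 + 720 = 4517 px.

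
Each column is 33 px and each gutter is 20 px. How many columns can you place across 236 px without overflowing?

4 columns

k columns need k·33 + (k−1)·20 = k·53 − 20.
k·53 − 20 ≤ 236 → k ≤ 256 / 53 ≈ 4.83, so k = 4.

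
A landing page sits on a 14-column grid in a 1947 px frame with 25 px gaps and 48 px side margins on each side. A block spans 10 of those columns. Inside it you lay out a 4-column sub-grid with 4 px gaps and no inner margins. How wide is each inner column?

Take off 96 px of margins, leaving 1851 px.
Subtracting 13 gaps of 25 leaves 1526 for 14 columns, so c = 109 px.
Span of 10: 10·109 + 9·25 = 1090 + 225 = 1315 px.
4d + 3·4 = 1315 → 4d = 1303 → d = 325.75 px.

325.75 px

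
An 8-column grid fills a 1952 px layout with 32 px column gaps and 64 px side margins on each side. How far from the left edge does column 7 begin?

1456 px

Inside the margins: 1952 − 128 = 1824 px.
8c + 7·32 = 1824 → 8c = 1600 → c = 200 px.
Column 7 starts at margin + 6·(column + gutter) = 64 + 6·232 = 1456 px.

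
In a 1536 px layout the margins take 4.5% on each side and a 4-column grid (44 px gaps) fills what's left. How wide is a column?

Margins: 4.5% × 1536 = 69.12 px each, so content = 1536 − 138.24 = 1397.76 px.
4c + 3·44 = 1397.76 → 4c = 1265.76 → c = 316.44 px.

316.44 px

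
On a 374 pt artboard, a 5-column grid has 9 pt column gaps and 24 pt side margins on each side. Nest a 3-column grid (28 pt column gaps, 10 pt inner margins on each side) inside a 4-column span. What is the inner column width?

61 pt

Subtract both margins: 374 − 2·24 = 326 pt.
5 columns + 4 column gaps: 5c + 4·9 = 326.
5c = 326 − 36 = 290, so c = 58 pt.
Span of 4: 4·58 + 3·9 = 232 + 27 = 259 pt.
Inner content = 259 − 2·10 = 239 pt.
Subtracting 2 column gaps of 28 leaves 183 for 3 columns, so d = 61 pt.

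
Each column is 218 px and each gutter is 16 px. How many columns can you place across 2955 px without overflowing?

12 columns

Each extra column adds 218 + 16 = 234 px.
(2955 + 16) / 234 = 12.70, so 12 columns fit.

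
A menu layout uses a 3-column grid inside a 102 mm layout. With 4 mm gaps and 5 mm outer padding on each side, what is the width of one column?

28 mm

Subtract both margins: 102 − 2·5 = 92 mm.
Subtracting 2 gaps of 4 leaves 84 for 3 columns, so c = 28 mm.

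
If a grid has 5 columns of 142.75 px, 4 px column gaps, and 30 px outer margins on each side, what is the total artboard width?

Total width: 2·30 + 5·142.75 + 4·4 = 789.75 px.

789.75 px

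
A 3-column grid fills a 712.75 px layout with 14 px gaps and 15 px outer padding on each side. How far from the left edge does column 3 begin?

Take off 30 px of margins, leaving 682.75 px.
3c + 2·14 = 682.75 → 3c = 654.75 → c = 218.25 px.
Before column 3: the margin + 2 columns + 2 gaps.
Offset = 15 + 2·(218.25 + 14) = 15 + 464.5 = 479.5 px.

479.5 px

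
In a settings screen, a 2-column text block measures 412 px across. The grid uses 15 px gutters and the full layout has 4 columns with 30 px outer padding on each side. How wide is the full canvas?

899 px

2c + 1·15 = 412 → 2c = 397 → c = 198.5 px.
Adding margins, columns and gutters: 60 + 794 + 45 = 899 px.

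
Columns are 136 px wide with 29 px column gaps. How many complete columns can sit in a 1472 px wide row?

k columns need k·136 + (k−1)·29 = k·165 − 29.
k·165 − 29 ≤ 1472 → k ≤ 1501 / 165 ≈ 9.10, so k = 9.

9 columns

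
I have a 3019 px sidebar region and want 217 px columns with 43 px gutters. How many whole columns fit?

11 columns

11 columns: 11·217 + 10·43 = 2817 px ≤ 3019.
12 columns: 3077 px > 3019. So 11.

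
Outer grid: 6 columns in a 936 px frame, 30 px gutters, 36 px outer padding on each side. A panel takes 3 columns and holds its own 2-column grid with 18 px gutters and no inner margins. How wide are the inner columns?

199.5 px

Outer content = 936 − 2·36 = 864 px.
6 columns + 5 gutters: 6c + 5·30 = 864.
6c = 864 − 150 = 714, so c = 119 px.
3-column span = 3·119 + 2·30 = 417 px.
417 − 1·18 = 399; ÷2 gives d = 199.5 px.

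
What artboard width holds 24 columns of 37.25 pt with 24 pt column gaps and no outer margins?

Artboard = 24·37.25 + 23·24 = 894 + 552 = 1446 pt.

1446 pt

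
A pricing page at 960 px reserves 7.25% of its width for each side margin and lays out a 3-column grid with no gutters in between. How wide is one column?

273.6 px

Each margin = 7.25% of 960 = 69.6 px; content = 960 − 2·69.6 = 820.8 px.
With no gutters, each column is 820.8/3 = 273.6 px.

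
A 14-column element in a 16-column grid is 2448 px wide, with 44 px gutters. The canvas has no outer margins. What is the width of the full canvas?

14c + 13·44 = 2448 → 14c = 1876 → c = 134 px.
Total width: 16·134 + 15·44 = 2804 px.

2804 px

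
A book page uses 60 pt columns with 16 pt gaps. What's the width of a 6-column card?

440 pt

Span of 6: 6·60 + 5·16 = 360 + 80 = 440 pt.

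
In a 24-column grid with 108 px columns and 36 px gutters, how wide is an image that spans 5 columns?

684 px

5 columns plus 4 gutters: 540 + 144 = 684 px.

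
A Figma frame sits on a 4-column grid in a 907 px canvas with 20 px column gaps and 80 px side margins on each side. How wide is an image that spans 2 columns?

Content width = 907 − 2·80 = 747 px.
Subtracting 3 column gaps of 20 leaves 687 for 4 columns, so c = 171.75 px.
2-column span = 2·171.75 + 1·20 = 363.5 px.

363.5 px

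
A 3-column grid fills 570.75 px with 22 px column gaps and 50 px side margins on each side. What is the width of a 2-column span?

306.5 px

Subtract both margins: 570.75 − 2·50 = 470.75 px.
Subtracting 2 column gaps of 22 leaves 426.75 for 3 columns, so c = 142.25 px.
2-column span = 2·142.25 + 1·22 = 306.5 px.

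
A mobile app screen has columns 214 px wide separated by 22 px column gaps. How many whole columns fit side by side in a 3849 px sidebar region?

16 columns

k columns need k·214 + (k−1)·22 = k·236 − 22.
k·236 − 22 ≤ 3849 → k ≤ 3871 / 236 ≈ 16.40, so k = 16.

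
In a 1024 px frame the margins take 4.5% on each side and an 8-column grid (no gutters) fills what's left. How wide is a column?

116.48 px

Margins: 4.5% × 1024 = 46.08 px each, so content = 1024 − 92.16 = 931.84 px.
931.84 / 8 = 116.48 px per column.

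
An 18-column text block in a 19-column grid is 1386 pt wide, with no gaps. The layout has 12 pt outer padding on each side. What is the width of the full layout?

1487 pt

18c = 1386 → c = 77 pt.
Layout = 2·12 + 19·77 = 24 + 1463 = 1487 pt.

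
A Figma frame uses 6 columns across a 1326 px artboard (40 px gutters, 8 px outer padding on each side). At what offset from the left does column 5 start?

908 px

Take off 16 px of margins, leaving 1310 px.
6c + 5·40 = 1310 → 6c = 1110 → c = 185 px.
Each column+gutter stride is 225 px; 4 of them past the 8 px margin is 8 + 900 = 908 px.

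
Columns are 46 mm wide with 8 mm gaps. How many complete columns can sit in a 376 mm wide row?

7 columns

7 columns: 7·46 + 6·8 = 370 mm ≤ 376.
8 columns: 424 mm > 376. So 7.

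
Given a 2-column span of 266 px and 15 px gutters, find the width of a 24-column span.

Subtracting 1 gutter of 15 leaves 251 for 2 columns, so c = 125.5 px.
Span of 24: 24·125.5 + 23·15 = 3012 + 345 = 3357 px.

3357 px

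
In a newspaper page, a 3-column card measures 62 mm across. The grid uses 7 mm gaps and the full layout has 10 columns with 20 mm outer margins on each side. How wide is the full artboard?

3c + 2·7 = 62 → 3c = 48 → c = 16 mm.
Adding margins, columns and gutters: 40 + 160 + 63 = 263 mm.

263 mm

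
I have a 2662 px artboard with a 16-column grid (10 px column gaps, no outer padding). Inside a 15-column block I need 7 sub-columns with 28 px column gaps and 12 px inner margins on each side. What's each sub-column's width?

329 px

Subtracting 15 column gaps of 10 leaves 2512 for 16 columns, so c = 157 px.
Span of 15: 15·157 + 14·10 = 2355 + 140 = 2495 px.
Inner content = 2495 − 2·12 = 2471 px.
7d + 6·28 = 2471 → 7d = 2303 → d = 329 px.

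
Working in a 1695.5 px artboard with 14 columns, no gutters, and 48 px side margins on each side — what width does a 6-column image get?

Inside the margins: 1695.5 − 96 = 1599.5 px.
1599.5 / 14 = 114.25 px per column.
6-column span = 6·114.25 = 685.5 px.

685.5 px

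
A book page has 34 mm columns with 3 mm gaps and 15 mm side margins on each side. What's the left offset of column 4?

Before column 4: the margin + 3 columns + 3 gaps.
Offset = 15 + 3·(34 + 3) = 15 + 111 = 126 mm.

126 mm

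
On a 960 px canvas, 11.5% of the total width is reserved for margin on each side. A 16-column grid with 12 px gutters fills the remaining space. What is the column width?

Each margin = 11.5% of 960 = 110.4 px; content = 960 − 2·110.4 = 739.2 px.
Subtracting 15 gutters of 12 leaves 559.2 for 16 columns, so c = 34.95 px.

34.95 px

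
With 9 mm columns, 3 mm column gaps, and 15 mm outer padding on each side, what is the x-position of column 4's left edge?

51 mm

Each column+gutter stride is 12 mm; 3 of them past the 15 mm margin is 15 + 36 = 51 mm.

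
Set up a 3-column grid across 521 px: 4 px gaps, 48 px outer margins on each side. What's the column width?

Content width = 521 − 2·48 = 425 px.
Subtracting 2 gaps of 4 leaves 417 for 3 columns, so c = 139 px.

139 px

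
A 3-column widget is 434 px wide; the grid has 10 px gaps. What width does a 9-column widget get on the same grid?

434 − 2·10 = 414; ÷3 gives c = 138 px.
9 columns plus 8 gaps: 1242 + 80 = 1322 px.

1322 px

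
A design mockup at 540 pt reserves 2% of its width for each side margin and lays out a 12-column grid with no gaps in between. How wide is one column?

Margins: 2% × 540 = 10.8 pt each, so content = 540 − 21.6 = 518.4 pt.
518.4 / 12 = 43.2 pt per column.

43.2 pt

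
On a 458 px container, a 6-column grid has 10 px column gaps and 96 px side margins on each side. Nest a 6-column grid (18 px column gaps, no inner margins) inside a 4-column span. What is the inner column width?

14 px

Take off 192 px of margins, leaving 266 px.
6c + 5·10 = 266 → 6c = 216 → c = 36 px.
4 columns plus 3 column gaps: 144 + 30 = 174 px.
174 − 5·18 = 84; ÷6 gives d = 14 px.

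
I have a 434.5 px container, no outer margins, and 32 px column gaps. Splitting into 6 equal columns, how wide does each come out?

434.5 − 5·32 = 274.5; ÷6 gives c = 45.75 px.

45.75 px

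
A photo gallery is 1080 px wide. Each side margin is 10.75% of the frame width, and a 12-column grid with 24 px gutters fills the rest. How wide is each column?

Margins: 10.75% × 1080 = 116.1 px each, so content = 1080 − 232.2 = 847.8 px.
12 columns + 11 gutters: 12c + 11·24 = 847.8.
12c = 847.8 − 264 = 583.8, so c = 48.65 px.

48.65 px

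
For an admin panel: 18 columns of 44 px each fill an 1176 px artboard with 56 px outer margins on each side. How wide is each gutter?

Subtract both margins: 1176 − 2·56 = 1064 px.
18 columns take 18·44 = 792 px; remaining 272 splits into 17 gutters.
g = 272 / 17 = 16 px.

16 px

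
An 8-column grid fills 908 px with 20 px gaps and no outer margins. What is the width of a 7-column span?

792 px

Subtracting 7 gaps of 20 leaves 768 for 8 columns, so c = 96 px.
7 columns plus 6 gaps: 672 + 120 = 792 px.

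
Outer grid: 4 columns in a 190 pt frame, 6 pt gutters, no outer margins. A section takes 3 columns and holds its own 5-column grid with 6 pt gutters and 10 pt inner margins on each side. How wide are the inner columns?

19.4 pt

Subtracting 3 gutters of 6 leaves 172 for 4 columns, so c = 43 pt.
3-column span = 3·43 + 2·6 = 141 pt.
Inner content = 141 − 2·10 = 121 pt.
Subtracting 4 gutters of 6 leaves 97 for 5 columns, so d = 19.4 pt.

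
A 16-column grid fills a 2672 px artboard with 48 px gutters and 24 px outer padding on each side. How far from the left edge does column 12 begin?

Subtract both margins: 2672 − 2·24 = 2624 px.
16c + 15·48 = 2624 → 16c = 1904 → c = 119 px.
Before column 12: the margin + 11 columns + 11 gutters.
Offset = 24 + 11·(119 + 48) = 24 + 1837 = 1861 px.

1861 px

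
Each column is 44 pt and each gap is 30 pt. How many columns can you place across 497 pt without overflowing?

7 columns

7 columns: 7·44 + 6·30 = 488 pt ≤ 497.
8 columns: 562 pt > 497. So 7.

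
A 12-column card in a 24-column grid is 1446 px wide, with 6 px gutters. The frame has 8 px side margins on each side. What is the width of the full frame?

12c + 11·6 = 1446 → 12c = 1380 → c = 115 px.
Frame = 2·8 + 24·115 + 23·6 = 16 + 2760 + 138 = 2914 px.

2914 px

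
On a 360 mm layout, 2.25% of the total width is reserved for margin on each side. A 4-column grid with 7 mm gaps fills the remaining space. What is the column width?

Margins: 2.25% × 360 = 8.1 mm each, so content = 360 − 16.2 = 343.8 mm.
343.8 − 3·7 = 322.8; ÷4 gives c = 80.7 mm.

80.7 mm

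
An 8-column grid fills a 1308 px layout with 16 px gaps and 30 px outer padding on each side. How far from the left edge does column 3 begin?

346 px

Subtract both margins: 1308 − 2·30 = 1248 px.
Subtracting 7 gaps of 16 leaves 1136 for 8 columns, so c = 142 px.
Column 3 starts at margin + 2·(column + gutter) = 30 + 2·158 = 346 px.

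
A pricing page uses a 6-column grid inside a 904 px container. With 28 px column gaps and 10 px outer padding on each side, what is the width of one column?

Inside the margins: 904 − 20 = 884 px.
6c + 5·28 = 884 → 6c = 744 → c = 124 px.

124 px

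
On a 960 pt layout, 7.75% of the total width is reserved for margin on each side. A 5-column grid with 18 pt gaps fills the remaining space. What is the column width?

Each margin = 7.75% of 960 = 74.4 pt; content = 960 − 2·74.4 = 811.2 pt.
5c + 4·18 = 811.2 → 5c = 739.2 → c = 147.84 pt.

147.84 pt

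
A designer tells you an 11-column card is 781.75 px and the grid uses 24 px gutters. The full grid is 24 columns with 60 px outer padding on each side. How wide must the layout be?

1854 px

11c + 10·24 = 781.75 → 11c = 541.75 → c = 49.25 px.
Adding margins, columns and gutters: 120 + 1182 + 552 = 1854 px.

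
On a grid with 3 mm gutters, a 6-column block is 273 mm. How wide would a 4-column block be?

6 columns + 5 gutters: 6c + 5·3 = 273.
6c = 273 − 15 = 258, so c = 43 mm.
4 columns plus 3 gutters: 172 + 9 = 181 mm.

181 mm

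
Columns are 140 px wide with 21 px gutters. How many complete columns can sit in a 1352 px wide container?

8 columns

k columns need k·140 + (k−1)·21 = k·161 − 21.
k·161 − 21 ≤ 1352 → k ≤ 1373 / 161 ≈ 8.53, so k = 8.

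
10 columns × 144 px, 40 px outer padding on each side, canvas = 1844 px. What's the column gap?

Take off 80 px of margins, leaving 1764 px.
10·144 + 9g = 1764 → 9g = 324 → g = 36 px.

36 px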